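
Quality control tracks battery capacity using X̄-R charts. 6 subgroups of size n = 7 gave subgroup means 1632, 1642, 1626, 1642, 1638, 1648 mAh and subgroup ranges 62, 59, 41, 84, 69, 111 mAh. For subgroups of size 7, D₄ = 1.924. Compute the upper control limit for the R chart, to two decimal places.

136.60

R̄ = (62 + 59 + 41 + 84 + 69 + 111) / 6 = 426.0000 / 6 = 71.0000
UCL_R = D₄·R̄ = 1.924 × 71.0000 = 136.6040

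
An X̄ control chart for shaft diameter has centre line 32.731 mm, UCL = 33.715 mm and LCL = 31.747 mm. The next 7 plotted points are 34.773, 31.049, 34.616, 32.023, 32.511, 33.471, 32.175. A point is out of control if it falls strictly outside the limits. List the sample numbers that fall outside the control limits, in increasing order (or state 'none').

Compare each point to [31.747, 33.715]: sample 1 = 34.773 > UCL; sample 2 = 31.049 < LCL; sample 3 = 34.616 > UCL.

1, 2, 3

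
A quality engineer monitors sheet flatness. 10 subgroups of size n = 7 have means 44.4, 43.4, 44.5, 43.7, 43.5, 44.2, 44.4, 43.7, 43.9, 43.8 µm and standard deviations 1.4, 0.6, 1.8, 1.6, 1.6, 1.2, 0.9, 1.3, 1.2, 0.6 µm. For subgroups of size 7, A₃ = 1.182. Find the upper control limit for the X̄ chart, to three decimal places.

X̄̄ = (44.4 + 43.4 + 44.5 + 43.7 + 43.5 + 44.2 + 44.4 + 43.7 + 43.9 + 43.8) / 10 = 43.9500
s̄ = (1.4 + 0.6 + 1.8 + 1.6 + 1.6 + 1.2 + 0.9 + 1.3 + 1.2 + 0.6) / 10 = 1.2200
UCL = X̄̄ + A₃·s̄ = 43.9500 + 1.182 × 1.2200 = 45.3920

45.392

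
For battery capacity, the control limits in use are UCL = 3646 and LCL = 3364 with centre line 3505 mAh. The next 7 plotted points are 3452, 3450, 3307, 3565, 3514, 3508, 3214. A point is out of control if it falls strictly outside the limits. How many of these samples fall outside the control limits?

Compare each point to [3364, 3646]: sample 3 = 3307 < LCL; sample 7 = 3214 < LCL.

2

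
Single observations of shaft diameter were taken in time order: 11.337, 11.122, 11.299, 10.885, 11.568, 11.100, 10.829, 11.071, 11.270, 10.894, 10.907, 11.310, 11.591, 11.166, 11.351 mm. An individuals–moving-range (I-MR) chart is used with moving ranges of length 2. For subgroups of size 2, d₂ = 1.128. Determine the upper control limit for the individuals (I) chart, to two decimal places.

12.01

X̄ = (11.337 + 11.122 + 11.299 + 10.885 + 11.568 + 11.100 + 10.829 + 11.071 + 11.270 + 10.894 + 10.907 + 11.310 + 11.591 + 11.166 + 11.351) / 15 = 11.1800
Moving ranges: 0.215, 0.177, 0.414, 0.683, 0.468, 0.271, 0.242, 0.199, 0.376, 0.013, 0.403, 0.281, 0.425, 0.185; M̄R̄ = 4.3520 / 14 = 0.3109
UCL = X̄ + 3·M̄R̄/d₂ = 11.1800 + 3 × 0.3109 / 1.128 = 12.0067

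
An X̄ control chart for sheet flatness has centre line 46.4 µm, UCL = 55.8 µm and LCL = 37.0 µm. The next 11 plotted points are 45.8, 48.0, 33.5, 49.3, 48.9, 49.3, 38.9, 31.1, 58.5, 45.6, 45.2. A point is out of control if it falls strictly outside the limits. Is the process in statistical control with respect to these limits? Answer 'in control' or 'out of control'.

Compare each point to [37.0, 55.8]: sample 3 = 33.5 < LCL; sample 8 = 31.1 < LCL; sample 9 = 58.5 > UCL.

out of control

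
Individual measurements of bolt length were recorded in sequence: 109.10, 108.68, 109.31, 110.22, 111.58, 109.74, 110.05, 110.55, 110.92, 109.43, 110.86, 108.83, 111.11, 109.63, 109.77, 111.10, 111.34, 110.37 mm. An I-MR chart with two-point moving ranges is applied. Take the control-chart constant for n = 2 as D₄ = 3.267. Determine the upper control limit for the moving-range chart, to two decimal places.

Moving ranges: 0.42, 0.63, 0.91, 1.36, 1.84, 0.31, 0.50, 0.37, 1.49, 1.43, 2.03, 2.28, 1.48, 0.14, 1.33, 0.24, 0.97; M̄R̄ = 17.7300 / 17 = 1.0429
UCL_MR = D₄·M̄R̄ = 3.267 × 1.0429 = 3.4073

3.41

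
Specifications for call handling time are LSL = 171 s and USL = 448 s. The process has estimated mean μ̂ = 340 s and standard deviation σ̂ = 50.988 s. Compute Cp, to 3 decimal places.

0.905

Cp = (USL − LSL) / (6σ̂) = (448 − 171) / (6 × 50.988) = 277.0000 / 305.9280 = 0.9054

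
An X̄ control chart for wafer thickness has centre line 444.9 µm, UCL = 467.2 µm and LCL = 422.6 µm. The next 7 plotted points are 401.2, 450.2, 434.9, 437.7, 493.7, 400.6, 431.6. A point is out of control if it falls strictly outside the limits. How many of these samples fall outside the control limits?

Compare each point to [422.6, 467.2]: sample 1 = 401.2 < LCL; sample 5 = 493.7 > UCL; sample 6 = 400.6 < LCL.

3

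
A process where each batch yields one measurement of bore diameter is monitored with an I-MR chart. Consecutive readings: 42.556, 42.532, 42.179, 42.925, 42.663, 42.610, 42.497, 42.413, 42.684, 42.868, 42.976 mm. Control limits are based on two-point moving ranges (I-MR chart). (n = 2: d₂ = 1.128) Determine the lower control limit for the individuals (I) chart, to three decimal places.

42.043

X̄ = (42.556 + 42.532 + 42.179 + 42.925 + 42.663 + 42.610 + 42.497 + 42.413 + 42.684 + 42.868 + 42.976) / 11 = 42.6275
Moving ranges: 0.024, 0.353, 0.746, 0.262, 0.053, 0.113, 0.084, 0.271, 0.184, 0.108; M̄R̄ = 2.1980 / 10 = 0.2198
LCL = X̄ − 3·M̄R̄/d₂ = 42.6275 − 3 × 0.2198 / 1.128 = 42.0430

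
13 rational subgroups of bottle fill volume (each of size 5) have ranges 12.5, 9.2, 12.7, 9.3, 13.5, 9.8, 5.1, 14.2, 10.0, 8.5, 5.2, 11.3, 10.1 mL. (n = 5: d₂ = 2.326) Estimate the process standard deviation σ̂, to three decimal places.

4.346

R̄ = (12.5 + 9.2 + 12.7 + 9.3 + 13.5 + 9.8 + 5.1 + 14.2 + 10.0 + 8.5 + 5.2 + 11.3 + 10.1) / 13 = 10.1077
σ̂ = R̄ / d₂ = 10.1077 / 2.326 = 4.3455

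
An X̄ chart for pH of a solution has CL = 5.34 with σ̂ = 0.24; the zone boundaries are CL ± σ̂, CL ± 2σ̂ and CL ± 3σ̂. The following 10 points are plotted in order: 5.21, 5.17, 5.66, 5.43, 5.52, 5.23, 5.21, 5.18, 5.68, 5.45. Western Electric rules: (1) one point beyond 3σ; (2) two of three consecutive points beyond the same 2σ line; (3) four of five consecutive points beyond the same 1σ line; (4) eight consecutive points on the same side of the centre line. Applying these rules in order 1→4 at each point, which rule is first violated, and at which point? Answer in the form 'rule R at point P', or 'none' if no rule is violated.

Zone of each point (C = within 1σ̂, B = 1σ̂–2σ̂, A = 2σ̂–3σ̂, * = beyond 3σ̂; sign = side of CL): 1:-C, 2:-C, 3:+B, 4:+C, 5:+C, 6:-C, 7:-C, 8:-C, 9:+B, 10:+C
No rule fires across all 10 points.

none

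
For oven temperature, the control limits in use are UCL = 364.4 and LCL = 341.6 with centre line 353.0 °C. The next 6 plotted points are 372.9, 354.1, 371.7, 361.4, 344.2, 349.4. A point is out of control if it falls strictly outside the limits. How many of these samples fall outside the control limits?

2

Compare each point to [341.6, 364.4]: sample 1 = 372.9 > UCL; sample 3 = 371.7 > UCL.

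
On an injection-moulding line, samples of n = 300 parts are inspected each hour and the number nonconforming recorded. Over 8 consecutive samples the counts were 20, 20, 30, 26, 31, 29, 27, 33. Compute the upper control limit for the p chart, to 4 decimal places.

0.1396

p̄ = Σdᵢ / (k·n) = 216 / (8 × 300) = 0.09000
UCL = p̄ + 3·√(p̄(1−p̄)/n) = 0.09000 + 3 × √(0.09000×0.91000/300) = 0.09000 + 3 × 0.01652 = 0.13957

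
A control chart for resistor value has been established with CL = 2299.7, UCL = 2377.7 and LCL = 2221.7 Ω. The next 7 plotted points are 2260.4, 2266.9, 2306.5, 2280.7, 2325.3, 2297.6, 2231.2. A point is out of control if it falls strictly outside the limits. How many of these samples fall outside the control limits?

All 7 points lie within [2221.7, 2377.7].

0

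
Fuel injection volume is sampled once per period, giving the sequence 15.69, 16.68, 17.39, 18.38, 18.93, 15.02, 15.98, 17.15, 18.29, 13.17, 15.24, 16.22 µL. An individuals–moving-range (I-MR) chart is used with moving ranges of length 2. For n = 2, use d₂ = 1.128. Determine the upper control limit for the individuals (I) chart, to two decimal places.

21.01

X̄ = (15.69 + 16.68 + 17.39 + 18.38 + 18.93 + 15.02 + 15.98 + 17.15 + 18.29 + 13.17 + 15.24 + 16.22) / 12 = 16.5117
Moving ranges: 0.99, 0.71, 0.99, 0.55, 3.91, 0.96, 1.17, 1.14, 5.12, 2.07, 0.98; M̄R̄ = 18.5900 / 11 = 1.6900
UCL = X̄ + 3·M̄R̄/d₂ = 16.5117 + 3 × 1.6900 / 1.128 = 21.0063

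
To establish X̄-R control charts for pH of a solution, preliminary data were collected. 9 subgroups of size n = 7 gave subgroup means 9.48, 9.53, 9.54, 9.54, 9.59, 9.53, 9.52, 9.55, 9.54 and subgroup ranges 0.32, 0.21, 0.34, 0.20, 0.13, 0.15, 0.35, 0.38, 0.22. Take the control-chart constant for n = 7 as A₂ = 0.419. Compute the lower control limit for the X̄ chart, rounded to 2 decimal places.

X̄̄ = (9.48 + 9.53 + 9.54 + 9.54 + 9.59 + 9.53 + 9.52 + 9.55 + 9.54) / 9 = 85.8200 / 9 = 9.5356
R̄ = (0.32 + 0.21 + 0.34 + 0.20 + 0.13 + 0.15 + 0.35 + 0.38 + 0.22) / 9 = 2.3000 / 9 = 0.2556
LCL = X̄̄ − A₂·R̄ = 9.5356 − 0.419 × 0.2556 = 9.4285

9.43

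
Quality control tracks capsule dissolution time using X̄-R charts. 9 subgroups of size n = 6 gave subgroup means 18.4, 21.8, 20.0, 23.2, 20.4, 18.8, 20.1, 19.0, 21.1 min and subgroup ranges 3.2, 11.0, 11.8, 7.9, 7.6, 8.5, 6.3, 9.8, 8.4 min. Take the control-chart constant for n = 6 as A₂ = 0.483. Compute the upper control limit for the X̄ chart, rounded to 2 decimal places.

24.31

X̄̄ = (18.4 + 21.8 + 20.0 + 23.2 + 20.4 + 18.8 + 20.1 + 19.0 + 21.1) / 9 = 182.8000 / 9 = 20.3111
R̄ = (3.2 + 11.0 + 11.8 + 7.9 + 7.6 + 8.5 + 6.3 + 9.8 + 8.4) / 9 = 74.5000 / 9 = 8.2778
UCL = X̄̄ + A₂·R̄ = 20.3111 + 0.483 × 8.2778 = 24.3093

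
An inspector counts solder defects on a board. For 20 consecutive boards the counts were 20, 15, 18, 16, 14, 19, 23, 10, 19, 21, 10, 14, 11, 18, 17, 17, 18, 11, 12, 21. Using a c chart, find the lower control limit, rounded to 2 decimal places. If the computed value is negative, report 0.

4.13

c̄ = (20 + 15 + 18 + 16 + 14 + 19 + 23 + 10 + 19 + 21 + 10 + 14 + 11 + 18 + 17 + 17 + 18 + 11 + 12 + 21) / 20 = 324 / 20 = 16.2000
LCL = c̄ − 3√c̄ = 16.2000 − 3 × 4.0249 = 4.1252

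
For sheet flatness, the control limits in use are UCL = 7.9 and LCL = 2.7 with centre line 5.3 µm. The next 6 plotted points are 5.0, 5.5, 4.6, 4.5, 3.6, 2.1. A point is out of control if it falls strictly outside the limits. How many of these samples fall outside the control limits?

Compare each point to [2.7, 7.9]: sample 6 = 2.1 < LCL.

1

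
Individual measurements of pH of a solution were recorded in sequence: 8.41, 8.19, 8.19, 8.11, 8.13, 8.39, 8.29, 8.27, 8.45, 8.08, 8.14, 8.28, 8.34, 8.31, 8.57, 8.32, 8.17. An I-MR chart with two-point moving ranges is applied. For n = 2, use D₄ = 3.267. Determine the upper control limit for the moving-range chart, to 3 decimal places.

Moving ranges: 0.22, 0.00, 0.08, 0.02, 0.26, 0.10, 0.02, 0.18, 0.37, 0.06, 0.14, 0.06, 0.03, 0.26, 0.25, 0.15; M̄R̄ = 2.2000 / 16 = 0.1375
UCL_MR = D₄·M̄R̄ = 3.267 × 0.1375 = 0.4492

0.449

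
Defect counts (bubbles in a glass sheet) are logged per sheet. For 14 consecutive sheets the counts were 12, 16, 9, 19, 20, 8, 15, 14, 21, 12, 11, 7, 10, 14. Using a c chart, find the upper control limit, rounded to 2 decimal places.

24.42

c̄ = (12 + 16 + 9 + 19 + 20 + 8 + 15 + 14 + 21 + 12 + 11 + 7 + 10 + 14) / 14 = 188 / 14 = 13.4286
UCL = c̄ + 3√c̄ = 13.4286 + 3 × √13.4286 = 13.4286 + 3 × 3.6645 = 24.4221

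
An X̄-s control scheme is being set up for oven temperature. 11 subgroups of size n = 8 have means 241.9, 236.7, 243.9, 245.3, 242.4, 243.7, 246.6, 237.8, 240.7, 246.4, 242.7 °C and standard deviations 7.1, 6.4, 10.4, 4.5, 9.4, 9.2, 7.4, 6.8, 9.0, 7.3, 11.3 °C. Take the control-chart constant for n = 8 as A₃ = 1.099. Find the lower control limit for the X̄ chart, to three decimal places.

233.683

X̄̄ = (241.9 + 236.7 + 243.9 + 245.3 + 242.4 + 243.7 + 246.6 + 237.8 + 240.7 + 246.4 + 242.7) / 11 = 242.5545
s̄ = (7.1 + 6.4 + 10.4 + 4.5 + 9.4 + 9.2 + 7.4 + 6.8 + 9.0 + 7.3 + 11.3) / 11 = 8.0727
LCL = X̄̄ − A₃·s̄ = 242.5545 − 1.099 × 8.0727 = 233.6826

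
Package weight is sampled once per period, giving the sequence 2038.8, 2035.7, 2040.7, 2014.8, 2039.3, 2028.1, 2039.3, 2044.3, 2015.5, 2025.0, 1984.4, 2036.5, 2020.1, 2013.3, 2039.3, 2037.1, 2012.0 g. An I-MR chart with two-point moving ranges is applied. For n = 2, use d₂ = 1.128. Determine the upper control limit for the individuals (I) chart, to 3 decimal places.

X̄ = (2038.8 + 2035.7 + 2040.7 + 2014.8 + 2039.3 + 2028.1 + 2039.3 + 2044.3 + 2015.5 + 2025.0 + 1984.4 + 2036.5 + 2020.1 + 2013.3 + 2039.3 + 2037.1 + 2012.0) / 17 = 2027.3059
Moving ranges: 3.1, 5.0, 25.9, 24.5, 11.2, 11.2, 5.0, 28.8, 9.5, 40.6, 52.1, 16.4, 6.8, 26.0, 2.2, 25.1; M̄R̄ = 293.4000 / 16 = 18.3375
UCL = X̄ + 3·M̄R̄/d₂ = 2027.3059 + 3 × 18.3375 / 1.128 = 2076.0758

2076.076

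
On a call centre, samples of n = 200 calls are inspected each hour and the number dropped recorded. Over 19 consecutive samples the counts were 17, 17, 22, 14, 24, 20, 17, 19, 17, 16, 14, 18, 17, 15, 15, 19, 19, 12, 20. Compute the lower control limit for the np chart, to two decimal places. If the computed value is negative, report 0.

p̄ = Σdᵢ / (k·n) = 332 / (19 × 200) = 0.08737
LCL = np̄ − 3·√(np̄(1−p̄)) = 17.4737 − 3 × 3.9934 = 5.4936

5.49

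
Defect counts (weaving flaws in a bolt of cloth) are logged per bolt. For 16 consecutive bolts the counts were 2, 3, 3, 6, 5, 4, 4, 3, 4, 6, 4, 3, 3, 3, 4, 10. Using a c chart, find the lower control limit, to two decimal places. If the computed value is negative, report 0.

c̄ = (2 + 3 + 3 + 6 + 5 + 4 + 4 + 3 + 4 + 6 + 4 + 3 + 3 + 3 + 4 + 10) / 16 = 67 / 16 = 4.1875
LCL = c̄ − 3√c̄ = 4.1875 − 3 × 2.0463 = -1.9515 → 0 (cannot be negative)

0.00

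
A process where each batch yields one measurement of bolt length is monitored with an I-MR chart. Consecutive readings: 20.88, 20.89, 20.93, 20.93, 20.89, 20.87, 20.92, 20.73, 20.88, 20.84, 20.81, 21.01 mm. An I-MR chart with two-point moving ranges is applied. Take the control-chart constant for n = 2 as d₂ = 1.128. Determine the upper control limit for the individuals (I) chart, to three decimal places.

X̄ = (20.88 + 20.89 + 20.93 + 20.93 + 20.89 + 20.87 + 20.92 + 20.73 + 20.88 + 20.84 + 20.81 + 21.01) / 12 = 20.8817
Moving ranges: 0.01, 0.04, 0.00, 0.04, 0.02, 0.05, 0.19, 0.15, 0.04, 0.03, 0.20; M̄R̄ = 0.7700 / 11 = 0.0700
UCL = X̄ + 3·M̄R̄/d₂ = 20.8817 + 3 × 0.0700 / 1.128 = 21.0678

21.068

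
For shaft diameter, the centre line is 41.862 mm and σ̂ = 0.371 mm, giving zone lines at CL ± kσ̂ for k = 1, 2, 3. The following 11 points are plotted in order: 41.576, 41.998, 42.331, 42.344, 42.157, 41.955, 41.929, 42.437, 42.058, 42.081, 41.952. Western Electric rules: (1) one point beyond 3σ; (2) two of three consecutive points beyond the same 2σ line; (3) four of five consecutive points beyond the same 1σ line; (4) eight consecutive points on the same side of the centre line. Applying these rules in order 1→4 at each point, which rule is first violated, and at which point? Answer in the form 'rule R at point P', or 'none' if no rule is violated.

rule 4 at point 9

Zone of each point (C = within 1σ̂, B = 1σ̂–2σ̂, A = 2σ̂–3σ̂, * = beyond 3σ̂; sign = side of CL): 1:-C, 2:+C, 3:+B, 4:+B, 5:+C, 6:+C, 7:+C, 8:+B, 9:+C, 10:+C, 11:+C
Rule 4 (eight consecutive points on the same side of the centre line) is satisfied at point 9.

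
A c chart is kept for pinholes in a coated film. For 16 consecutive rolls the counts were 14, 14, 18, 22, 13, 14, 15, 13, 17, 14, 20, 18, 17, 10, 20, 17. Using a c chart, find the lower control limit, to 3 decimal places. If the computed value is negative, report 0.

4.000

c̄ = (14 + 14 + 18 + 22 + 13 + 14 + 15 + 13 + 17 + 14 + 20 + 18 + 17 + 10 + 20 + 17) / 16 = 256 / 16 = 16.0000
LCL = c̄ − 3√c̄ = 16.0000 − 3 × 4.0000 = 4.0000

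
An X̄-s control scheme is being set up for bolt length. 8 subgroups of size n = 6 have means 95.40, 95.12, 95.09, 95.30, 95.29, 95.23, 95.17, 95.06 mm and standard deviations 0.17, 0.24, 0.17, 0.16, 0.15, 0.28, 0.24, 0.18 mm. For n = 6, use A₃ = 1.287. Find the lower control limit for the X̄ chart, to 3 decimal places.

X̄̄ = (95.40 + 95.12 + 95.09 + 95.30 + 95.29 + 95.23 + 95.17 + 95.06) / 8 = 95.2075
s̄ = (0.17 + 0.24 + 0.17 + 0.16 + 0.15 + 0.28 + 0.24 + 0.18) / 8 = 0.1988
LCL = X̄̄ − A₃·s̄ = 95.2075 − 1.287 × 0.1988 = 94.9517

94.952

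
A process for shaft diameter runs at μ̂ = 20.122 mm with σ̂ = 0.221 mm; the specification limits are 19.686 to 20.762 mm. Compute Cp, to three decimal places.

0.811

Cp = (USL − LSL) / (6σ̂) = (20.762 − 19.686) / (6 × 0.221) = 1.0760 / 1.3260 = 0.8115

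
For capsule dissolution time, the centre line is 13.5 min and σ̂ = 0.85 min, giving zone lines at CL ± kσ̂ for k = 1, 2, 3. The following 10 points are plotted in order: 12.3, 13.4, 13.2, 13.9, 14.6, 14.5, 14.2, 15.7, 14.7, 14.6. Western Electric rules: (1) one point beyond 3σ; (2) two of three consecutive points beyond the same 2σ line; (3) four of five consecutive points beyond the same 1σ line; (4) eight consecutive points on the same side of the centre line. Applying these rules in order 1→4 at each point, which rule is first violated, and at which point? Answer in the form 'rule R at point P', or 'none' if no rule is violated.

rule 3 at point 9

Zone of each point (C = within 1σ̂, B = 1σ̂–2σ̂, A = 2σ̂–3σ̂, * = beyond 3σ̂; sign = side of CL): 1:-B, 2:-C, 3:-C, 4:+C, 5:+B, 6:+B, 7:+C, 8:+A, 9:+B, 10:+B
Rule 3 (four of five consecutive points beyond the same 1σ limit) is satisfied at point 9.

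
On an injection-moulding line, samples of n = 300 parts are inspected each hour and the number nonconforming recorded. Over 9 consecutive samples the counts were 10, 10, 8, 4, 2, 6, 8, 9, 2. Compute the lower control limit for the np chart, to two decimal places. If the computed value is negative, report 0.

0.00

p̄ = Σdᵢ / (k·n) = 59 / (9 × 300) = 0.02185
LCL = np̄ − 3·√(np̄(1−p̄)) = 6.5556 − 3 × 2.5323 = -1.0412 → 0 (negative, so LCL = 0)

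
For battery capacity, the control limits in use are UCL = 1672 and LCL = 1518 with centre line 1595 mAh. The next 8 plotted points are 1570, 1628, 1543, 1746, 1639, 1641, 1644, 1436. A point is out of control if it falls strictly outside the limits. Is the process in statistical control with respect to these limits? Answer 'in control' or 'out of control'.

Compare each point to [1518, 1672]: sample 4 = 1746 > UCL; sample 8 = 1436 < LCL.

out of control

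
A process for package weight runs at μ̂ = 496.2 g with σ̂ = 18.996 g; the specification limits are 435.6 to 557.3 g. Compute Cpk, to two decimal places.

Cpu = (USL − μ̂) / (3σ̂) = (557.3 − 496.2) / (3 × 18.996) = 1.0722; Cpl = (μ̂ − LSL) / (3σ̂) = (496.2 − 435.6) / (3 × 18.996) = 1.0634; Cpk = min(Cpu, Cpl) = 1.0634

1.06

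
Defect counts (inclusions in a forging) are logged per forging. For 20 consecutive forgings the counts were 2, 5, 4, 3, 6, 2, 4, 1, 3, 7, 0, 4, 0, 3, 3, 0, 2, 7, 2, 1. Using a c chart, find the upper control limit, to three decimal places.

8.103

c̄ = (2 + 5 + 4 + 3 + 6 + 2 + 4 + 1 + 3 + 7 + 0 + 4 + 0 + 3 + 3 + 0 + 2 + 7 + 2 + 1) / 20 = 59 / 20 = 2.9500
UCL = c̄ + 3√c̄ = 2.9500 + 3 × √2.9500 = 2.9500 + 3 × 1.7176 = 8.1027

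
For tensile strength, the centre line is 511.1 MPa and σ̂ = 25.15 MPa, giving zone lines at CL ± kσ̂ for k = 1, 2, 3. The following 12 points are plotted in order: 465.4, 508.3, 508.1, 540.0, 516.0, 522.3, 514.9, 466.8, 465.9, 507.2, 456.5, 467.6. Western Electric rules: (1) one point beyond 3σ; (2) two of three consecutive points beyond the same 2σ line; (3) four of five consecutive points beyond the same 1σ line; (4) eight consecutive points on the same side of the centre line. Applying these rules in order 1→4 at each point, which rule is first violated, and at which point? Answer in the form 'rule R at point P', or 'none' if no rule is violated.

Zone of each point (C = within 1σ̂, B = 1σ̂–2σ̂, A = 2σ̂–3σ̂, * = beyond 3σ̂; sign = side of CL): 1:-B, 2:-C, 3:-C, 4:+B, 5:+C, 6:+C, 7:+C, 8:-B, 9:-B, 10:-C, 11:-A, 12:-B
Rule 3 (four of five consecutive points beyond the same 1σ limit) is satisfied at point 12.

rule 3 at point 12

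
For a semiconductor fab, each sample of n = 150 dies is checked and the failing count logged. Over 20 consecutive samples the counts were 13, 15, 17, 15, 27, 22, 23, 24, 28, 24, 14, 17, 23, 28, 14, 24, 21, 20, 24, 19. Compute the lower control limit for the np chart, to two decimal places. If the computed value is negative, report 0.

7.95

p̄ = Σdᵢ / (k·n) = 412 / (20 × 150) = 0.13733
LCL = np̄ − 3·√(np̄(1−p̄)) = 20.6000 − 3 × 4.2156 = 7.9533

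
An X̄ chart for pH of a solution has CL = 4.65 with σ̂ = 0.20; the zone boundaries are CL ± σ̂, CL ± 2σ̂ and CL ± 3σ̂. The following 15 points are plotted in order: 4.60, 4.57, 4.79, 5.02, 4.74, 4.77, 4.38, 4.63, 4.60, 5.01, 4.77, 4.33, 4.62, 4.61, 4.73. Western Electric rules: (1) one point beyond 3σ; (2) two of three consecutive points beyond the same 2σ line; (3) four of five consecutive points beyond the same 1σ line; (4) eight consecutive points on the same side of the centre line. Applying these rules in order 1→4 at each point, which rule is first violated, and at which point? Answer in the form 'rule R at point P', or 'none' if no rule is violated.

none

Zone of each point (C = within 1σ̂, B = 1σ̂–2σ̂, A = 2σ̂–3σ̂, * = beyond 3σ̂; sign = side of CL): 1:-C, 2:-C, 3:+C, 4:+B, 5:+C, 6:+C, 7:-B, 8:-C, 9:-C, 10:+B, 11:+C, 12:-B, 13:-C, 14:-C, 15:+C
No rule fires across all 15 points.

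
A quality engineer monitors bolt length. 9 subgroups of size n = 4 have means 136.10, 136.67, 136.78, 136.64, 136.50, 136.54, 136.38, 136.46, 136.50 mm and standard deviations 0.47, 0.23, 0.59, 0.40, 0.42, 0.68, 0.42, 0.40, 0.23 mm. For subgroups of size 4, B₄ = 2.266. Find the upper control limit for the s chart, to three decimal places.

0.967

s̄ = (0.47 + 0.23 + 0.59 + 0.40 + 0.42 + 0.68 + 0.42 + 0.40 + 0.23) / 9 = 0.4267
UCL_s = B₄·s̄ = 2.266 × 0.4267 = 0.9668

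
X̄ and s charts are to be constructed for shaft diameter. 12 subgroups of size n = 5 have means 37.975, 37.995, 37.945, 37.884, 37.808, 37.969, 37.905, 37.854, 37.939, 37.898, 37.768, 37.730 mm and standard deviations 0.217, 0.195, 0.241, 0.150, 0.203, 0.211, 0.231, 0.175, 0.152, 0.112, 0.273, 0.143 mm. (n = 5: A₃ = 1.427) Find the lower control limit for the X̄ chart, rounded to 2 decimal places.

37.62

X̄̄ = (37.975 + 37.995 + 37.945 + 37.884 + 37.808 + 37.969 + 37.905 + 37.854 + 37.939 + 37.898 + 37.768 + 37.730) / 12 = 37.8892
s̄ = (0.217 + 0.195 + 0.241 + 0.150 + 0.203 + 0.211 + 0.231 + 0.175 + 0.152 + 0.112 + 0.273 + 0.143) / 12 = 0.1919
LCL = X̄̄ − A₃·s̄ = 37.8892 − 1.427 × 0.1919 = 37.6153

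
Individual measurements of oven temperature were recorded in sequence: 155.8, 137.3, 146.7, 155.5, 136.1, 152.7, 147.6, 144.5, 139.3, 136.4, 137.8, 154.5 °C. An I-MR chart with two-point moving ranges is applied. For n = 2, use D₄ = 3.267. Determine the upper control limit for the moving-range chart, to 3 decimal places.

31.809

Moving ranges: 18.5, 9.4, 8.8, 19.4, 16.6, 5.1, 3.1, 5.2, 2.9, 1.4, 16.7; M̄R̄ = 107.1000 / 11 = 9.7364
UCL_MR = D₄·M̄R̄ = 3.267 × 9.7364 = 31.8087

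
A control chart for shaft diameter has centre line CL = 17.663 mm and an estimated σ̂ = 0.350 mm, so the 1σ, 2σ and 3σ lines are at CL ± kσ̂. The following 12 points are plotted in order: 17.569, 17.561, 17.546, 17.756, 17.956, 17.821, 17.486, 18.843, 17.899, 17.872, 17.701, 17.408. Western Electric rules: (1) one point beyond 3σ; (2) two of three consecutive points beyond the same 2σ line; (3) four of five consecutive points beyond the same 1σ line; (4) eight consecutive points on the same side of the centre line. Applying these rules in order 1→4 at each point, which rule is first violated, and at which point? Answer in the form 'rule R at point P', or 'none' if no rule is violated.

Zone of each point (C = within 1σ̂, B = 1σ̂–2σ̂, A = 2σ̂–3σ̂, * = beyond 3σ̂; sign = side of CL): 1:-C, 2:-C, 3:-C, 4:+C, 5:+C, 6:+C, 7:-C, 8:+*, 9:+C, 10:+C, 11:+C, 12:-C
Rule 1 (one point beyond the 3σ limits) is satisfied at point 8.

rule 1 at point 8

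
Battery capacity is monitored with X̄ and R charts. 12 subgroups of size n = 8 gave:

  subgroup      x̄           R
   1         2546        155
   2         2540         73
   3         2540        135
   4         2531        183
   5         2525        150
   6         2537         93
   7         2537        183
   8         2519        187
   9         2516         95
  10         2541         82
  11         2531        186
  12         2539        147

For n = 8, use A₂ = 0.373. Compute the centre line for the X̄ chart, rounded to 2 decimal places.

2533.50

X̄̄ = (2546 + 2540 + 2540 + 2531 + 2525 + 2537 + 2537 + 2519 + 2516 + 2541 + 2531 + 2539) / 12 = 30402.0000 / 12 = 2533.5000
CL = X̄̄ = 2533.5000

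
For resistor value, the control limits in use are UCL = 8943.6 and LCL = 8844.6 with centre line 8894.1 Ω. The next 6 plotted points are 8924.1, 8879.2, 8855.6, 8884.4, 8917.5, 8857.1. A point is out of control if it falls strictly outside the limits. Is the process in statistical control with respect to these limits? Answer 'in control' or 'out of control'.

All 6 points lie within [8844.6, 8943.6].

in control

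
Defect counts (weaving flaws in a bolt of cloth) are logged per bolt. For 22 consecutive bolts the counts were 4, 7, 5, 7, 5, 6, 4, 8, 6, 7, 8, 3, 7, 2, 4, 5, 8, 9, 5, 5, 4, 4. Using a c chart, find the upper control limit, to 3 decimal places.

c̄ = (4 + 7 + 5 + 7 + 5 + 6 + 4 + 8 + 6 + 7 + 8 + 3 + 7 + 2 + 4 + 5 + 8 + 9 + 5 + 5 + 4 + 4) / 22 = 123 / 22 = 5.5909
UCL = c̄ + 3√c̄ = 5.5909 + 3 × √5.5909 = 5.5909 + 3 × 2.3645 = 12.6844

12.684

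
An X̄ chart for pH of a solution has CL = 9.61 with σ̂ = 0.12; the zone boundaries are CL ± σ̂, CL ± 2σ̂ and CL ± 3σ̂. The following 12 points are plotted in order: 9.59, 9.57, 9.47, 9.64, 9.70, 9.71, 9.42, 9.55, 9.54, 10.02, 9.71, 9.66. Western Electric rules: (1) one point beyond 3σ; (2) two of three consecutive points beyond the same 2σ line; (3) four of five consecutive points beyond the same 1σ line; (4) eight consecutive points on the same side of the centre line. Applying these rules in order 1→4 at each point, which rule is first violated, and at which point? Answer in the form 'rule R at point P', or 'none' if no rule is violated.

rule 1 at point 10

Zone of each point (C = within 1σ̂, B = 1σ̂–2σ̂, A = 2σ̂–3σ̂, * = beyond 3σ̂; sign = side of CL): 1:-C, 2:-C, 3:-B, 4:+C, 5:+C, 6:+C, 7:-B, 8:-C, 9:-C, 10:+*, 11:+C, 12:+C
Rule 1 (one point beyond the 3σ limits) is satisfied at point 10.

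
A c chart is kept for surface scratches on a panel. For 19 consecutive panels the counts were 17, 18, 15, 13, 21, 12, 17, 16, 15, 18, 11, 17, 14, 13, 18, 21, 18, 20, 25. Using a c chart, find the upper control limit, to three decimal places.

29.082

c̄ = (17 + 18 + 15 + 13 + 21 + 12 + 17 + 16 + 15 + 18 + 11 + 17 + 14 + 13 + 18 + 21 + 18 + 20 + 25) / 19 = 319 / 19 = 16.7895
UCL = c̄ + 3√c̄ = 16.7895 + 3 × √16.7895 = 16.7895 + 3 × 4.0975 = 29.0820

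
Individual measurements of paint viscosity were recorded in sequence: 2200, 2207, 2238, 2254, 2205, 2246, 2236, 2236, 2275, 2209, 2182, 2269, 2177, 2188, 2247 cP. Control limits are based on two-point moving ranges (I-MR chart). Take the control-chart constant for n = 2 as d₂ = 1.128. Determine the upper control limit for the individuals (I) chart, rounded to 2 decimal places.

X̄ = (2200 + 2207 + 2238 + 2254 + 2205 + 2246 + 2236 + 2236 + 2275 + 2209 + 2182 + 2269 + 2177 + 2188 + 2247) / 15 = 2224.6000
Moving ranges: 7, 31, 16, 49, 41, 10, 0, 39, 66, 27, 87, 92, 11, 59; M̄R̄ = 535.0000 / 14 = 38.2143
UCL = X̄ + 3·M̄R̄/d₂ = 2224.6000 + 3 × 38.2143 / 1.128 = 2326.2337

2326.23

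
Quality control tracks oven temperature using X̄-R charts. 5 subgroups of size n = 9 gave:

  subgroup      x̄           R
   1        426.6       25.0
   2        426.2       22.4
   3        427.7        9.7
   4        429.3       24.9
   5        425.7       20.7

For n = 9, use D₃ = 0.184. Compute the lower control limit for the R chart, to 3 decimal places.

3.779

R̄ = (25.0 + 22.4 + 9.7 + 24.9 + 20.7) / 5 = 102.7000 / 5 = 20.5400
LCL_R = D₃·R̄ = 0.184 × 20.5400 = 3.7794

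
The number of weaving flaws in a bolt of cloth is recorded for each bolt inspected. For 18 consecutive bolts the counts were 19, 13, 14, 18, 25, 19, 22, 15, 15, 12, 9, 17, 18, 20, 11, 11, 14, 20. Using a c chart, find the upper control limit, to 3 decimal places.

c̄ = (19 + 13 + 14 + 18 + 25 + 19 + 22 + 15 + 15 + 12 + 9 + 17 + 18 + 20 + 11 + 11 + 14 + 20) / 18 = 292 / 18 = 16.2222
UCL = c̄ + 3√c̄ = 16.2222 + 3 × √16.2222 = 16.2222 + 3 × 4.0277 = 28.3053

28.305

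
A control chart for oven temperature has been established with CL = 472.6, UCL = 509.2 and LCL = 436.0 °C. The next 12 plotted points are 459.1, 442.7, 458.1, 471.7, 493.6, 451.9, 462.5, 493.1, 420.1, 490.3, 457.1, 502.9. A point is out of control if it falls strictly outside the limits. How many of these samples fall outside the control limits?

1

Compare each point to [436.0, 509.2]: sample 9 = 420.1 < LCL.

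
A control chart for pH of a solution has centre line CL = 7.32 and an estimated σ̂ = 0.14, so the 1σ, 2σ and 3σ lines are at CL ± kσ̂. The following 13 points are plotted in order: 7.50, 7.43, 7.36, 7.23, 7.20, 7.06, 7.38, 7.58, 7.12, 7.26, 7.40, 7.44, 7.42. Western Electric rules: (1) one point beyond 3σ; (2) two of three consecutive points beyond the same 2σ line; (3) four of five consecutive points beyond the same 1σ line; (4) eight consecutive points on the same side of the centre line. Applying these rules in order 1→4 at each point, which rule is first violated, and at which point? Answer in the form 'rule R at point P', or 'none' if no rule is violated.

Zone of each point (C = within 1σ̂, B = 1σ̂–2σ̂, A = 2σ̂–3σ̂, * = beyond 3σ̂; sign = side of CL): 1:+B, 2:+C, 3:+C, 4:-C, 5:-C, 6:-B, 7:+C, 8:+B, 9:-B, 10:-C, 11:+C, 12:+C, 13:+C
No rule fires across all 13 points.

none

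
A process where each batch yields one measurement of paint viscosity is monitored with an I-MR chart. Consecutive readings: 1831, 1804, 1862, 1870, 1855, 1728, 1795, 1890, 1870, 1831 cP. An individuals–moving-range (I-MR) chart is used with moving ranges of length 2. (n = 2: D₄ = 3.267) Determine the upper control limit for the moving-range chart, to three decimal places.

165.528

Moving ranges: 27, 58, 8, 15, 127, 67, 95, 20, 39; M̄R̄ = 456.0000 / 9 = 50.6667
UCL_MR = D₄·M̄R̄ = 3.267 × 50.6667 = 165.5280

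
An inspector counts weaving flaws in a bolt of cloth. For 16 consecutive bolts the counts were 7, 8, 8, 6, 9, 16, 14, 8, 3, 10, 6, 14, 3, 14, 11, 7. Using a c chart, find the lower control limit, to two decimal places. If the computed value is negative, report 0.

0.00

c̄ = (7 + 8 + 8 + 6 + 9 + 16 + 14 + 8 + 3 + 10 + 6 + 14 + 3 + 14 + 11 + 7) / 16 = 144 / 16 = 9.0000
LCL = c̄ − 3√c̄ = 9.0000 − 3 × 3.0000 = 0.0000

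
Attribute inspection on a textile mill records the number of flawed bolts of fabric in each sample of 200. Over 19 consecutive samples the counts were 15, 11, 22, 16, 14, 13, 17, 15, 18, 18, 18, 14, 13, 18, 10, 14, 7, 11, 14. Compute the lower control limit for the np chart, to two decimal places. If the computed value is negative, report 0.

p̄ = Σdᵢ / (k·n) = 278 / (19 × 200) = 0.07316
LCL = np̄ − 3·√(np̄(1−p̄)) = 14.6316 − 3 × 3.6825 = 3.5839

3.58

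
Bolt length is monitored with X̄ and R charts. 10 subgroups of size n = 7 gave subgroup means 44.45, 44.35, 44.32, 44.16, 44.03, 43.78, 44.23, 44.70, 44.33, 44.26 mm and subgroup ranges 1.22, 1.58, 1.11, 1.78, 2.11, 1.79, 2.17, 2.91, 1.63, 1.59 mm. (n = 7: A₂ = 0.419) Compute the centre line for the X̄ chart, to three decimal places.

X̄̄ = (44.45 + 44.35 + 44.32 + 44.16 + 44.03 + 43.78 + 44.23 + 44.70 + 44.33 + 44.26) / 10 = 442.6100 / 10 = 44.2610
CL = X̄̄ = 44.2610

44.261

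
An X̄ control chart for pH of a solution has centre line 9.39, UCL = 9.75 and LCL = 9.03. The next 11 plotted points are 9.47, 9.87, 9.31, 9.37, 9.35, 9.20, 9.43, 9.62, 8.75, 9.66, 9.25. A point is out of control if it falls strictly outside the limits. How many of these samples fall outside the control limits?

Compare each point to [9.03, 9.75]: sample 2 = 9.87 > UCL; sample 9 = 8.75 < LCL.

2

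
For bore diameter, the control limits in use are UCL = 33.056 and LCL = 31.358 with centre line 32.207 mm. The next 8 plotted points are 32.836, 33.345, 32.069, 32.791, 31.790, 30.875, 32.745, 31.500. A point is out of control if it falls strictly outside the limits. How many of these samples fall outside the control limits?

Compare each point to [31.358, 33.056]: sample 2 = 33.345 > UCL; sample 6 = 30.875 < LCL.

2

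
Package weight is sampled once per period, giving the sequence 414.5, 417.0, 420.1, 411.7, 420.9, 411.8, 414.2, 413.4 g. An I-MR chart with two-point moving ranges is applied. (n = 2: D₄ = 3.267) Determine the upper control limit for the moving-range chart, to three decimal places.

16.568

Moving ranges: 2.5, 3.1, 8.4, 9.2, 9.1, 2.4, 0.8; M̄R̄ = 35.5000 / 7 = 5.0714
UCL_MR = D₄·M̄R̄ = 3.267 × 5.0714 = 16.5684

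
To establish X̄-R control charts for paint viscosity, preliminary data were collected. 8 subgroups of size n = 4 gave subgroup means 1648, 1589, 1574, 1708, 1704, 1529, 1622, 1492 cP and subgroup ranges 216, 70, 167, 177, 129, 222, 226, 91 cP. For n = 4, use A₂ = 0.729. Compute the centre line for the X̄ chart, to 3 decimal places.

X̄̄ = (1648 + 1589 + 1574 + 1708 + 1704 + 1529 + 1622 + 1492) / 8 = 12866.0000 / 8 = 1608.2500
CL = X̄̄ = 1608.2500

1608.250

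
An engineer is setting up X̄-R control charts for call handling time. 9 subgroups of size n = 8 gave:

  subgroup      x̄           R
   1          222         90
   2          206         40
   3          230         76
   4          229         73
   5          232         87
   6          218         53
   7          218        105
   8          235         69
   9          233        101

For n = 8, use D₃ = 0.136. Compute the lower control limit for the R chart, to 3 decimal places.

R̄ = (90 + 40 + 76 + 73 + 87 + 53 + 105 + 69 + 101) / 9 = 694.0000 / 9 = 77.1111
LCL_R = D₃·R̄ = 0.136 × 77.1111 = 10.4871

10.487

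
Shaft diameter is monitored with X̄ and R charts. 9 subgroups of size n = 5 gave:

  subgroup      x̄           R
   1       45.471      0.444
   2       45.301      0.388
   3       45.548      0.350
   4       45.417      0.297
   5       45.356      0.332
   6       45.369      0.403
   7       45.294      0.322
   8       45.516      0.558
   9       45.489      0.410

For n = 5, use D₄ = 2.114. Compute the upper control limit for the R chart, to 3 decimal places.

0.823

R̄ = (0.444 + 0.388 + 0.350 + 0.297 + 0.332 + 0.403 + 0.322 + 0.558 + 0.410) / 9 = 3.5040 / 9 = 0.3893
UCL_R = D₄·R̄ = 2.114 × 0.3893 = 0.8231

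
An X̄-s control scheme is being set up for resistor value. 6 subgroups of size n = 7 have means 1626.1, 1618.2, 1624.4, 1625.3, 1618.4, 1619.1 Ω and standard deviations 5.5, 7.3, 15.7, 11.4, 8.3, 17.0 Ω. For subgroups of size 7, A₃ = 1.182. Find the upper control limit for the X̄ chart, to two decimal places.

1634.76

X̄̄ = (1626.1 + 1618.2 + 1624.4 + 1625.3 + 1618.4 + 1619.1) / 6 = 1621.9167
s̄ = (5.5 + 7.3 + 15.7 + 11.4 + 8.3 + 17.0) / 6 = 10.8667
UCL = X̄̄ + A₃·s̄ = 1621.9167 + 1.182 × 10.8667 = 1634.7611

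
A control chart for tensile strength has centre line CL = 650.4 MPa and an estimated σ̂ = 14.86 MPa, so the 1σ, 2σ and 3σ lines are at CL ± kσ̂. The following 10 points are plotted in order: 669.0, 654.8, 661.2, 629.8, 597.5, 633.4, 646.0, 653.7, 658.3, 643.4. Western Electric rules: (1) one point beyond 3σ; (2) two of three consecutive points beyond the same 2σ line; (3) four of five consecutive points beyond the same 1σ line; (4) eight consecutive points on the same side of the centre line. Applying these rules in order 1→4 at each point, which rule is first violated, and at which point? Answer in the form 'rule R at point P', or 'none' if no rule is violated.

Zone of each point (C = within 1σ̂, B = 1σ̂–2σ̂, A = 2σ̂–3σ̂, * = beyond 3σ̂; sign = side of CL): 1:+B, 2:+C, 3:+C, 4:-B, 5:-*, 6:-B, 7:-C, 8:+C, 9:+C, 10:-C
Rule 1 (one point beyond the 3σ limits) is satisfied at point 5.

rule 1 at point 5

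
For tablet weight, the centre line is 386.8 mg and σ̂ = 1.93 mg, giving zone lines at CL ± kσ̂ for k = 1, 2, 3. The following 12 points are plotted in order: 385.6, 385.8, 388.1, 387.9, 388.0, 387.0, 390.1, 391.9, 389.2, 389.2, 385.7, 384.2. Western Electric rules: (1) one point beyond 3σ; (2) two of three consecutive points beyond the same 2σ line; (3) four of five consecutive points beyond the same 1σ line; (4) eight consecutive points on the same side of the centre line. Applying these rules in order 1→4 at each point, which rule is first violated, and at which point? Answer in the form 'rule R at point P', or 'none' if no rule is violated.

Zone of each point (C = within 1σ̂, B = 1σ̂–2σ̂, A = 2σ̂–3σ̂, * = beyond 3σ̂; sign = side of CL): 1:-C, 2:-C, 3:+C, 4:+C, 5:+C, 6:+C, 7:+B, 8:+A, 9:+B, 10:+B, 11:-C, 12:-B
Rule 3 (four of five consecutive points beyond the same 1σ limit) is satisfied at point 10.

rule 3 at point 10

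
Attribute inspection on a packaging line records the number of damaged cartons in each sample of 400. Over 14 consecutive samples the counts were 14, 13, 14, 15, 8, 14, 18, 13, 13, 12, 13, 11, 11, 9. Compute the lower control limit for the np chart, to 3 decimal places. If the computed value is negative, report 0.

p̄ = Σdᵢ / (k·n) = 178 / (14 × 400) = 0.03179
LCL = np̄ − 3·√(np̄(1−p̄)) = 12.7143 − 3 × 3.5086 = 2.1885

2.189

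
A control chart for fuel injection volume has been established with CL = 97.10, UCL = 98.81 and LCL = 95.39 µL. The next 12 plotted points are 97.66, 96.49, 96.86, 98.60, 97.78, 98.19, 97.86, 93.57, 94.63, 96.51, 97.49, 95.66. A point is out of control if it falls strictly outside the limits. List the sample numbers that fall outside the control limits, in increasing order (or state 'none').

8, 9

Compare each point to [95.39, 98.81]: sample 8 = 93.57 < LCL; sample 9 = 94.63 < LCL.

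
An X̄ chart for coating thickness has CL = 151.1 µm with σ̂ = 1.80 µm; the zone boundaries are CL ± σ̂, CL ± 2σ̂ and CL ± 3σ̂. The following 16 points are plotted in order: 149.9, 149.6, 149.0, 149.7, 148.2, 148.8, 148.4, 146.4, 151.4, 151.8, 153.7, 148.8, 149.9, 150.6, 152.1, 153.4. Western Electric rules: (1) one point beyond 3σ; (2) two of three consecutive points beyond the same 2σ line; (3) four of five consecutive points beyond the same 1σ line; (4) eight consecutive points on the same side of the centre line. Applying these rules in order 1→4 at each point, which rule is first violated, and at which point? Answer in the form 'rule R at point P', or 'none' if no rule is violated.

rule 3 at point 7

Zone of each point (C = within 1σ̂, B = 1σ̂–2σ̂, A = 2σ̂–3σ̂, * = beyond 3σ̂; sign = side of CL): 1:-C, 2:-C, 3:-B, 4:-C, 5:-B, 6:-B, 7:-B, 8:-A, 9:+C, 10:+C, 11:+B, 12:-B, 13:-C, 14:-C, 15:+C, 16:+B
Rule 3 (four of five consecutive points beyond the same 1σ limit) is satisfied at point 7.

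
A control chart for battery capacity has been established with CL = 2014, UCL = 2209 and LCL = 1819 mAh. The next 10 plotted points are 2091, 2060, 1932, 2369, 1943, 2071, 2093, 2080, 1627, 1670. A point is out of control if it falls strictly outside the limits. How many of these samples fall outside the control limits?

3

Compare each point to [1819, 2209]: sample 4 = 2369 > UCL; sample 9 = 1627 < LCL; sample 10 = 1670 < LCL.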